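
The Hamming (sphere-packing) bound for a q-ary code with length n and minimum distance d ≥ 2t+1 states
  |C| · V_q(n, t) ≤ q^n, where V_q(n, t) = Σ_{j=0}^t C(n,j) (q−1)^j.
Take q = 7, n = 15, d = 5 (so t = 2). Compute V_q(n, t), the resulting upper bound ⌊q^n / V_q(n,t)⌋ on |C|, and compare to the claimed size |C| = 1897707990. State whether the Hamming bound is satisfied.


V_q(n, t) = 3871, q^n = 4747561509943, Hamming bound = 1226443169, |C| = 1897707990 > bound (violated).

Step 1: Compute V_q(n, t) = Σ_{j=0}^2 C(n, j) (q−1)^j.
  j = 0: C(15,0)·(6)^0 = 1·1 = 1.
  j = 1: C(15,1)·(6)^1 = 15·6 = 90.
  j = 2: C(15,2)·(6)^2 = 105·36 = 3780.
  V_q(n, t) = 1 + 90 + 3780 = 3871.
Step 2: q^n = 7^15 = 4747561509943.
Step 3: Hamming bound ⌊q^n / V_q(n,t)⌋ = ⌊4747561509943/3871⌋ = 1226443169.
Step 4: Compare |C| = 1897707990 to 1226443169: violated.
The claimed |C| lies above the Hamming bound, so no 7-ary code of length 15 with d ≥ 5 can have 1897707990 codewords.


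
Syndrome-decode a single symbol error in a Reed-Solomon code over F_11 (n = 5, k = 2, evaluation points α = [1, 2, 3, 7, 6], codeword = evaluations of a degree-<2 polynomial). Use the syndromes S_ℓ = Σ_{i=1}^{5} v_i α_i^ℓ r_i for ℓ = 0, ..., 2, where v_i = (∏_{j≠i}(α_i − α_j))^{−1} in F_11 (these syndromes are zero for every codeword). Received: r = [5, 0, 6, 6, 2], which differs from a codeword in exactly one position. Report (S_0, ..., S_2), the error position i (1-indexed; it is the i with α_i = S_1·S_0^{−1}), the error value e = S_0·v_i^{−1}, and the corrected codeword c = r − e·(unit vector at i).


S = (2, 3, 10), error at position 4, error magnitude e = 9, c = [5, 0, 6, 8, 2].

Step 1: column multipliers v_i = (∏_{j≠i}(α_i − α_j))^{−1} mod 11.
  i = 1 (α = 1): (1−2)(1−3)(1−7)(1−6) = (−1)·(−2)·(−6)·(−5) = 60 ≡ 5, so v_1 = 5^{−1} = 9 (mod 11).
  i = 2 (α = 2): (2−1)(2−3)(2−7)(2−6) = 1·(−1)·(−5)·(−4) = −20 ≡ 2, so v_2 = 2^{−1} = 6 (mod 11).
  i = 3 (α = 3): (3−1)(3−2)(3−7)(3−6) = 2·1·(−4)·(−3) = 24 ≡ 2, so v_3 = 2^{−1} = 6 (mod 11).
  i = 4 (α = 7): (7−1)(7−2)(7−3)(7−6) = 6·5·4·1 = 120 ≡ 10, so v_4 = 10^{−1} = 10 (mod 11).
  i = 5 (α = 6): (6−1)(6−2)(6−3)(6−7) = 5·4·3·(−1) = −60 ≡ 6, so v_5 = 6^{−1} = 2 (mod 11).
  v = [9, 6, 6, 10, 2].
Step 2: syndromes of r = [5, 0, 6, 6, 2] (all sums mod 11).
  S_0 = Σ v_i r_i = 9·5 + 6·0 + 6·6 + 10·6 + 2·2 = 145 ≡ 2.
  S_1 = Σ v_i α_i r_i = 9·1·5 + 6·2·0 + 6·3·6 + 10·7·6 + 2·6·2 = 597 ≡ 3.
  α_i^2 mod 11 = [1, 4, 9, 5, 3].
  S_2 = Σ v_i α_i^2 r_i = 9·1·5 + 6·4·0 + 6·9·6 + 10·5·6 + 2·3·2 = 681 ≡ 10.
  S = (2, 3, 10) ≠ 0, so r is not a codeword (an error is present).
Step 3: locate the error. For a single error e at position i, S_ℓ = v_i·e·α_i^ℓ, so α_err = S_1/S_0.
  S_0^{−1} = 2^{−1} = 6 (mod 11), so α_err = 3·6 = 18 ≡ 7 = α_4. Error position i = 4.
  Consistency check: S_2/S_1 = 10·4 = 40 ≡ 7 = α_err ✓ (single-error assumption holds).
Step 4: error magnitude e = S_0/v_4 = S_0·∏_{j≠4}(α_4 − α_j) = 2·10 = 20 ≡ 9 (mod 11).
Step 5: correct position 4: c_4 = r_4 − e = 6 − 9 ≡ 8 (mod 11). Hence c = [5, 0, 6, 8, 2].
  Check: interpolating c through the α_i gives m(x) = 10 + 6·x (degree < 2) with m(α_i) = c_i for every i, so c is indeed a codeword.


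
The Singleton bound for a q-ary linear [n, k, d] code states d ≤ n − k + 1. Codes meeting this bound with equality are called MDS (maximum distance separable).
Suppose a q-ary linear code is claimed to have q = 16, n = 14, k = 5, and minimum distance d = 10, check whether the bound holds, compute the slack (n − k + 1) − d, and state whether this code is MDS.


Singleton RHS = n − k + 1 = 10, slack = 0, bound satisfied, MDS.

Singleton bound: d ≤ n − k + 1.
Here n = 14, k = 5, so n − k + 1 = 10.
Given d = 10, check d ≤ 10: YES.
Slack = (n − k + 1) − d = 0.
The code is MDS (slack = 0).
Description: the claimed parameters are [14, 5, 10]_16; such a code would be MDS (meets Singleton bound).


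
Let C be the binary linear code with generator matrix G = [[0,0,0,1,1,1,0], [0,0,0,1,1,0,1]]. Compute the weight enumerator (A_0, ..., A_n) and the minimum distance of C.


Weight distribution: A_0 = 1, A_2 = 1, A_3 = 2. Minimum distance d = 2.

Enumerate all 2^2 = 4 messages m ∈ F_2^2.
For each, compute codeword c = mG in F_2^7, then tally its weight.
  m = 00 → c = 0000000, weight = 0.
  m = 10 → c = 0001110, weight = 3.
  m = 01 → c = 0001101, weight = 3.
  m = 11 → c = 0000011, weight = 2.
Tally weights:
  weight 0: 1 codewords.
  weight 2: 1 codewords.
  weight 3: 2 codewords.
Minimum distance d = smallest w > 0 with A_w > 0 = 2.
Sanity: Σ A_w = 4 = 2^2 = 4 ✓.


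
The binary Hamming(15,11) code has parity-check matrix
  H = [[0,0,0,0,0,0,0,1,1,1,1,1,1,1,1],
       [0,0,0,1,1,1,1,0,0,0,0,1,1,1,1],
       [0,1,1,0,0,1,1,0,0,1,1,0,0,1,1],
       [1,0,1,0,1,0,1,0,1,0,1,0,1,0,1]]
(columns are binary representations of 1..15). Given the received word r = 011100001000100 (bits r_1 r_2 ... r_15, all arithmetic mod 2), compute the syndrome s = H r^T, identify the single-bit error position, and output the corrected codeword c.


s = (0, 0, 0, 1)^T, error position = 1, corrected codeword c = 111100001000100

Compute s = H r^T mod 2 one row at a time:
  s_1 = 0 + 1 + 0 + 0 + 0 + 1 + 0 + 0 = 2 ≡ 0 (mod 2).
  s_2 = 1 + 0 + 0 + 0 + 0 + 1 + 0 + 0 = 2 ≡ 0 (mod 2).
  s_3 = 1 + 1 + 0 + 0 + 0 + 0 + 0 + 0 = 2 ≡ 0 (mod 2).
  s_4 = 0 + 1 + 0 + 0 + 1 + 0 + 1 + 0 = 3 ≡ 1 (mod 2).
s = (0, 0, 0, 1)^T — this equals column 1 of H (binary 0001), so error is at position 1.
Correct: flip bit 1 of r = 011100001000100 to get c = 111100001000100.


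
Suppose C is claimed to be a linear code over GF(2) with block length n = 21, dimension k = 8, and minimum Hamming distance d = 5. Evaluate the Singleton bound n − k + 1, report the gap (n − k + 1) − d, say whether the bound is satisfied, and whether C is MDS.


Singleton RHS = n − k + 1 = 14, slack = 9, bound satisfied, not MDS.

Singleton bound: d ≤ n − k + 1.
Here n = 21, k = 8, so n − k + 1 = 14.
Given d = 5, check d ≤ 14: YES.
Slack = (n − k + 1) − d = 9.
The code is NOT MDS (slack = 9 > 0).
Description: the claimed parameters are [21, 8, 5]_2; such a code would be non-MDS.


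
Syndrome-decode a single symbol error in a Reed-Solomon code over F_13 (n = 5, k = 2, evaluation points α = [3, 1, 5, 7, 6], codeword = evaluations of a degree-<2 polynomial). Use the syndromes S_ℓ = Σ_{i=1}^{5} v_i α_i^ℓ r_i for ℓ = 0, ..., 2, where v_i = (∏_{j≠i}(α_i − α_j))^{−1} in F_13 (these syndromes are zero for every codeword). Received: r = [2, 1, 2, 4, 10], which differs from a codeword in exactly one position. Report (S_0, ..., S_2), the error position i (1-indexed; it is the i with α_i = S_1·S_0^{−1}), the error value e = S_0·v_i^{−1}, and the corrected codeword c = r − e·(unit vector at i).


S = (4, 7, 9), error at position 3, error magnitude e = 12, c = [2, 1, 3, 4, 10].

Step 1: column multipliers v_i = (∏_{j≠i}(α_i − α_j))^{−1} mod 13.
  i = 1 (α = 3): (3−1)(3−5)(3−7)(3−6) = 2·(−2)·(−4)·(−3) = −48 ≡ 4, so v_1 = 4^{−1} = 10 (mod 13).
  i = 2 (α = 1): (1−3)(1−5)(1−7)(1−6) = (−2)·(−4)·(−6)·(−5) = 240 ≡ 6, so v_2 = 6^{−1} = 11 (mod 13).
  i = 3 (α = 5): (5−3)(5−1)(5−7)(5−6) = 2·4·(−2)·(−1) = 16 ≡ 3, so v_3 = 3^{−1} = 9 (mod 13).
  i = 4 (α = 7): (7−3)(7−1)(7−5)(7−6) = 4·6·2·1 = 48 ≡ 9, so v_4 = 9^{−1} = 3 (mod 13).
  i = 5 (α = 6): (6−3)(6−1)(6−5)(6−7) = 3·5·1·(−1) = −15 ≡ 11, so v_5 = 11^{−1} = 6 (mod 13).
  v = [10, 11, 9, 3, 6].
Step 2: syndromes of r = [2, 1, 2, 4, 10] (all sums mod 13).
  S_0 = Σ v_i r_i = 10·2 + 11·1 + 9·2 + 3·4 + 6·10 = 121 ≡ 4.
  S_1 = Σ v_i α_i r_i = 10·3·2 + 11·1·1 + 9·5·2 + 3·7·4 + 6·6·10 = 605 ≡ 7.
  α_i^2 mod 13 = [9, 1, 12, 10, 10].
  S_2 = Σ v_i α_i^2 r_i = 10·9·2 + 11·1·1 + 9·12·2 + 3·10·4 + 6·10·10 = 1127 ≡ 9.
  S = (4, 7, 9) ≠ 0, so r is not a codeword (an error is present).
Step 3: locate the error. For a single error e at position i, S_ℓ = v_i·e·α_i^ℓ, so α_err = S_1/S_0.
  S_0^{−1} = 4^{−1} = 10 (mod 13), so α_err = 7·10 = 70 ≡ 5 = α_3. Error position i = 3.
  Consistency check: S_2/S_1 = 9·2 = 18 ≡ 5 = α_err ✓ (single-error assumption holds).
Step 4: error magnitude e = S_0/v_3 = S_0·∏_{j≠3}(α_3 − α_j) = 4·3 = 12 ≡ 12 (mod 13).
Step 5: correct position 3: c_3 = r_3 − e = 2 − 12 ≡ 3 (mod 13). Hence c = [2, 1, 3, 4, 10].
  Check: interpolating c through the α_i gives m(x) = 7 + 7·x (degree < 2) with m(α_i) = c_i for every i, so c is indeed a codeword.


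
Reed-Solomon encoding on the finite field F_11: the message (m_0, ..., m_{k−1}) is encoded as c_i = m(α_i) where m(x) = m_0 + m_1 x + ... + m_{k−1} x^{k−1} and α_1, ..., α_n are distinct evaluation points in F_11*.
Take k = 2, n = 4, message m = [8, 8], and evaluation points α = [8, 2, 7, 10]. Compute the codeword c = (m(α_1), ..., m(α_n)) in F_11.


c = [6, 2, 9, 0]

Message polynomial: m(x) = 8 + 8·x (mod 11).
For each evaluation point α_i, compute m(α_i) mod 11:
  α_1 = 8: Horner steps 8 → 6, so m(8) = 6.
  α_2 = 2: Horner steps 8 → 2, so m(2) = 2.
  α_3 = 7: Horner steps 8 → 9, so m(7) = 9.
  α_4 = 10: Horner steps 8 → 0, so m(10) = 0.
Codeword c = [6, 2, 9, 0] ∈ F_11^4.


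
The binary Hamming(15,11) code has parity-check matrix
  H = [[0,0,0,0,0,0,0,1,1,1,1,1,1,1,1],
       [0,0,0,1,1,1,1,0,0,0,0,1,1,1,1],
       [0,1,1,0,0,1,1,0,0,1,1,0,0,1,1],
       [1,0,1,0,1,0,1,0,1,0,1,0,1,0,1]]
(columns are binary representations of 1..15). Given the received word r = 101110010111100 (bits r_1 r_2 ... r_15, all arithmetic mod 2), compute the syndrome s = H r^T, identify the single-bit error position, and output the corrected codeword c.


s = (1, 0, 1, 1)^T, error position = 11, corrected codeword c = 101110010101100

Compute s = H r^T mod 2 one row at a time:
  s_1 = 1 + 0 + 1 + 1 + 1 + 1 + 0 + 0 = 5 ≡ 1 (mod 2).
  s_2 = 1 + 1 + 0 + 0 + 1 + 1 + 0 + 0 = 4 ≡ 0 (mod 2).
  s_3 = 0 + 1 + 0 + 0 + 1 + 1 + 0 + 0 = 3 ≡ 1 (mod 2).
  s_4 = 1 + 1 + 1 + 0 + 0 + 1 + 1 + 0 = 5 ≡ 1 (mod 2).
s = (1, 0, 1, 1)^T — this equals column 11 of H (binary 1011), so error is at position 11.
Correct: flip bit 11 of r = 101110010111100 to get c = 101110010101100.


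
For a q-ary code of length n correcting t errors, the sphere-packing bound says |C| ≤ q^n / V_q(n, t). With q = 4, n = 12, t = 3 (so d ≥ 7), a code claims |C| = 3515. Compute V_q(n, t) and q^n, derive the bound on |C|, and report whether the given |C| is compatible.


V_q(n, t) = 6571, q^n = 16777216, Hamming bound = 2553, |C| = 3515 > bound (violated).

Step 1: Compute V_q(n, t) = Σ_{j=0}^3 C(n, j) (q−1)^j.
  j = 0: C(12,0)·(3)^0 = 1·1 = 1.
  j = 1: C(12,1)·(3)^1 = 12·3 = 36.
  j = 2: C(12,2)·(3)^2 = 66·9 = 594.
  j = 3: C(12,3)·(3)^3 = 220·27 = 5940.
  V_q(n, t) = 1 + 36 + 594 + 5940 = 6571.
Step 2: q^n = 4^12 = 16777216.
Step 3: Hamming bound ⌊q^n / V_q(n,t)⌋ = ⌊16777216/6571⌋ = 2553.
Step 4: Compare |C| = 3515 to 2553: violated.
The claimed |C| lies above the Hamming bound, so no 4-ary code of length 12 with d ≥ 7 can have 3515 codewords.


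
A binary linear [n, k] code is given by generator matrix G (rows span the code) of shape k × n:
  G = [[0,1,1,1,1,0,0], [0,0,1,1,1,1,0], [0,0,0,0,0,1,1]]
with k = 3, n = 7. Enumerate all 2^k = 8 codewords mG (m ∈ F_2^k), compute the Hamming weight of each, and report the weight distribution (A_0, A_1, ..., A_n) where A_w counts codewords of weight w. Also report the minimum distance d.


Weight distribution: A_0 = 1, A_2 = 3, A_4 = 3, A_6 = 1. Minimum distance d = 2.

Enumerate all 2^3 = 8 messages m ∈ F_2^3.
For each, compute codeword c = mG in F_2^7, then tally its weight.
  m = 000 → c = 0000000, weight = 0.
  m = 100 → c = 0111100, weight = 4.
  m = 010 → c = 0011110, weight = 4.
  m = 110 → c = 0100010, weight = 2.
  m = 001 → c = 0000011, weight = 2.
  m = 101 → c = 0111111, weight = 6.
  m = 011 → c = 0011101, weight = 4.
  m = 111 → c = 0100001, weight = 2.
Tally weights:
  weight 0: 1 codewords.
  weight 2: 3 codewords.
  weight 4: 3 codewords.
  weight 6: 1 codewords.
Minimum distance d = smallest w > 0 with A_w > 0 = 2.
Sanity: Σ A_w = 8 = 2^3 = 8 ✓.


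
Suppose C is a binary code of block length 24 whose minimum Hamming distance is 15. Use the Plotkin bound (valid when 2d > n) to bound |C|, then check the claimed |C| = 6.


Plotkin bound M ≤ 4; given |C| = 6 > bound (violated).

Check applicability: 2d = 30, n = 24.
2d − n = 6 > 0, so Plotkin applies.
Compute d/(2d−n) = 15/6 ≈ 2.5000.
⌊d/(2d−n)⌋ = 2.
Plotkin bound: M ≤ 2·2 = 4.
Given |C| = 6, check: VIOLATED.
This |C| is above the Plotkin bound, so no binary code with n = 24, d = 15 and 6 codewords exists.


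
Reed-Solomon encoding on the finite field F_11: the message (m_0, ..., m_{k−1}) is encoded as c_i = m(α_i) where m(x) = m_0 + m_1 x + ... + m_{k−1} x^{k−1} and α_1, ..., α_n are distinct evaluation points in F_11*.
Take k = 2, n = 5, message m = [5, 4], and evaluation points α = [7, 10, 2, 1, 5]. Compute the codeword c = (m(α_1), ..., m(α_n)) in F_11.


c = [0, 1, 2, 9, 3]

Message polynomial: m(x) = 5 + 4·x (mod 11).
For each evaluation point α_i, compute m(α_i) mod 11:
  α_1 = 7: Horner steps 4 → 0, so m(7) = 0.
  α_2 = 10: Horner steps 4 → 1, so m(10) = 1.
  α_3 = 2: Horner steps 4 → 2, so m(2) = 2.
  α_4 = 1: Horner steps 4 → 9, so m(1) = 9.
  α_5 = 5: Horner steps 4 → 3, so m(5) = 3.
Codeword c = [0, 1, 2, 9, 3] ∈ F_11^5.


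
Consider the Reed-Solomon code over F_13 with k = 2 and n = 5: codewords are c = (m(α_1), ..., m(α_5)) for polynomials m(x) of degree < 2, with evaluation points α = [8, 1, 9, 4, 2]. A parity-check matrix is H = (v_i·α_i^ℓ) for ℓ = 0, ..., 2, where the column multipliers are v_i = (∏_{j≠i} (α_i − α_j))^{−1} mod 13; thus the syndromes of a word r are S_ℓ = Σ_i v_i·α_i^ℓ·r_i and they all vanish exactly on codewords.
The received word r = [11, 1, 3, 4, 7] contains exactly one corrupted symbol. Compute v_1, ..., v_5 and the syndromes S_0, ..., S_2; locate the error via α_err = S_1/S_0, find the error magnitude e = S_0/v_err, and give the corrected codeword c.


S = (1, 1, 1), error at position 2, error magnitude e = 12, c = [11, 2, 3, 4, 7].

Step 1: column multipliers v_i = (∏_{j≠i}(α_i − α_j))^{−1} mod 13.
  i = 1 (α = 8): (8−1)(8−9)(8−4)(8−2) = 7·(−1)·4·6 = −168 ≡ 1, so v_1 = 1^{−1} = 1 (mod 13).
  i = 2 (α = 1): (1−8)(1−9)(1−4)(1−2) = (−7)·(−8)·(−3)·(−1) = 168 ≡ 12, so v_2 = 12^{−1} = 12 (mod 13).
  i = 3 (α = 9): (9−8)(9−1)(9−4)(9−2) = 1·8·5·7 = 280 ≡ 7, so v_3 = 7^{−1} = 2 (mod 13).
  i = 4 (α = 4): (4−8)(4−1)(4−9)(4−2) = (−4)·3·(−5)·2 = 120 ≡ 3, so v_4 = 3^{−1} = 9 (mod 13).
  i = 5 (α = 2): (2−8)(2−1)(2−9)(2−4) = (−6)·1·(−7)·(−2) = −84 ≡ 7, so v_5 = 7^{−1} = 2 (mod 13).
  v = [1, 12, 2, 9, 2].
Step 2: syndromes of r = [11, 1, 3, 4, 7] (all sums mod 13).
  S_0 = Σ v_i r_i = 1·11 + 12·1 + 2·3 + 9·4 + 2·7 = 79 ≡ 1.
  S_1 = Σ v_i α_i r_i = 1·8·11 + 12·1·1 + 2·9·3 + 9·4·4 + 2·2·7 = 326 ≡ 1.
  α_i^2 mod 13 = [12, 1, 3, 3, 4].
  S_2 = Σ v_i α_i^2 r_i = 1·12·11 + 12·1·1 + 2·3·3 + 9·3·4 + 2·4·7 = 326 ≡ 1.
  S = (1, 1, 1) ≠ 0, so r is not a codeword (an error is present).
Step 3: locate the error. For a single error e at position i, S_ℓ = v_i·e·α_i^ℓ, so α_err = S_1/S_0.
  S_0^{−1} = 1^{−1} = 1 (mod 13), so α_err = 1·1 = 1 ≡ 1 = α_2. Error position i = 2.
  Consistency check: S_2/S_1 = 1·1 = 1 ≡ 1 = α_err ✓ (single-error assumption holds).
Step 4: error magnitude e = S_0/v_2 = S_0·∏_{j≠2}(α_2 − α_j) = 1·12 = 12 ≡ 12 (mod 13).
Step 5: correct position 2: c_2 = r_2 − e = 1 − 12 ≡ 2 (mod 13). Hence c = [11, 2, 3, 4, 7].
  Check: interpolating c through the α_i gives m(x) = 10 + 5·x (degree < 2) with m(α_i) = c_i for every i, so c is indeed a codeword.


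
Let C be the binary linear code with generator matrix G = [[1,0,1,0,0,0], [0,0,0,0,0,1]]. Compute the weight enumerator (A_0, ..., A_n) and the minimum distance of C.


Weight distribution: A_0 = 1, A_1 = 1, A_2 = 1, A_3 = 1. Minimum distance d = 1.

Enumerate all 2^2 = 4 messages m ∈ F_2^2.
For each, compute codeword c = mG in F_2^6, then tally its weight.
  m = 00 → c = 000000, weight = 0.
  m = 10 → c = 101000, weight = 2.
  m = 01 → c = 000001, weight = 1.
  m = 11 → c = 101001, weight = 3.
Tally weights:
  weight 0: 1 codewords.
  weight 1: 1 codewords.
  weight 2: 1 codewords.
  weight 3: 1 codewords.
Minimum distance d = smallest w > 0 with A_w > 0 = 1.
Sanity: Σ A_w = 4 = 2^2 = 4 ✓.


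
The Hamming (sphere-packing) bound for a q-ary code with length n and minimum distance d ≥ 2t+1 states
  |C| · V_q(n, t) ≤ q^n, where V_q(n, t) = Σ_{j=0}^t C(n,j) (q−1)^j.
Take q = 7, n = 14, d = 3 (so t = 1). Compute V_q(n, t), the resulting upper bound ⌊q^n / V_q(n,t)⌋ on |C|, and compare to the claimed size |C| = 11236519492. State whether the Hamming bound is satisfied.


V_q(n, t) = 85, q^n = 678223072849, Hamming bound = 7979094974, |C| = 11236519492 > bound (violated).

Step 1: Compute V_q(n, t) = Σ_{j=0}^1 C(n, j) (q−1)^j.
  j = 0: C(14,0)·(6)^0 = 1·1 = 1.
  j = 1: C(14,1)·(6)^1 = 14·6 = 84.
  V_q(n, t) = 1 + 84 = 85.
Step 2: q^n = 7^14 = 678223072849.
Step 3: Hamming bound ⌊q^n / V_q(n,t)⌋ = ⌊678223072849/85⌋ = 7979094974.
Step 4: Compare |C| = 11236519492 to 7979094974: violated.
The claimed |C| lies above the Hamming bound, so no 7-ary code of length 14 with d ≥ 3 can have 11236519492 codewords.


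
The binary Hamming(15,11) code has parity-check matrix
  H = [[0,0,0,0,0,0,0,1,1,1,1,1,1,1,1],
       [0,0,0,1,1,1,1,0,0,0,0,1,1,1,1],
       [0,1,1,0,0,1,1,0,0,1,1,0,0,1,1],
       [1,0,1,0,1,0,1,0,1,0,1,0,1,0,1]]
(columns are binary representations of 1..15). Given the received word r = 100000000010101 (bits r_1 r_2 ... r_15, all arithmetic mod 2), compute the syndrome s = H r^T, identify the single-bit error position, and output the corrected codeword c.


s = (1, 0, 0, 0)^T, error position = 8, corrected codeword c = 100000010010101

Compute s = H r^T mod 2 one row at a time:
  s_1 = 0 + 0 + 0 + 1 + 0 + 1 + 0 + 1 = 3 ≡ 1 (mod 2).
  s_2 = 0 + 0 + 0 + 0 + 0 + 1 + 0 + 1 = 2 ≡ 0 (mod 2).
  s_3 = 0 + 0 + 0 + 0 + 0 + 1 + 0 + 1 = 2 ≡ 0 (mod 2).
  s_4 = 1 + 0 + 0 + 0 + 0 + 1 + 1 + 1 = 4 ≡ 0 (mod 2).
s = (1, 0, 0, 0)^T — this equals column 8 of H (binary 1000), so error is at position 8.
Correct: flip bit 8 of r = 100000000010101 to get c = 100000010010101.


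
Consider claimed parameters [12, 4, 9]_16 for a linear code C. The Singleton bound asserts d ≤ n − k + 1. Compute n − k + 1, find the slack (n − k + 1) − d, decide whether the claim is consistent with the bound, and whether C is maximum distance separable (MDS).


Singleton RHS = n − k + 1 = 9, slack = 0, bound satisfied, MDS.

Singleton bound: d ≤ n − k + 1.
Here n = 12, k = 4, so n − k + 1 = 9.
Given d = 9, check d ≤ 9: YES.
Slack = (n − k + 1) − d = 0.
The code is MDS (slack = 0).
Description: the claimed parameters are [12, 4, 9]_16; such a code would be MDS (meets Singleton bound).


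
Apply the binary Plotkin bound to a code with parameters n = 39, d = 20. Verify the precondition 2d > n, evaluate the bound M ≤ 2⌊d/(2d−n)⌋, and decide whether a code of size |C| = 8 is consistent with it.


Plotkin bound M ≤ 40; given |C| = 8 ≤ bound (satisfied).

Check applicability: 2d = 40, n = 39.
2d − n = 1 > 0, so Plotkin applies.
Compute d/(2d−n) = 20/1 ≈ 20.0000.
⌊d/(2d−n)⌋ = 20.
Plotkin bound: M ≤ 2·20 = 40.
Given |C| = 8, check: satisfied.
This |C| is below the Plotkin bound.


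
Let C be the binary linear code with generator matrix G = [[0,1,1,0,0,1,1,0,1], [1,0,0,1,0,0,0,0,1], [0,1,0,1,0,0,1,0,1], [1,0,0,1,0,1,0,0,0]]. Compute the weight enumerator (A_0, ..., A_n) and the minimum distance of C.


Weight distribution: A_0 = 1, A_2 = 2, A_3 = 6, A_4 = 3, A_5 = 2, A_6 = 2. Minimum distance d = 2.

Enumerate all 2^4 = 16 messages m ∈ F_2^4.
For each, compute codeword c = mG in F_2^9, then tally its weight.
  m = 0000 → c = 000000000, weight = 0.
  m = 1000 → c = 011001101, weight = 5.
  m = 0100 → c = 100100001, weight = 3.
  m = 1100 → c = 111101100, weight = 6.
  m = 0010 → c = 010100101, weight = 4.
  m = 1010 → c = 001101000, weight = 3.
  m = 0110 → c = 110000100, weight = 3.
  m = 1110 → c = 101001001, weight = 4.
  m = 0001 → c = 100101000, weight = 3.
  m = 1001 → c = 111100101, weight = 6.
  m = 0101 → c = 000001001, weight = 2.
  m = 1101 → c = 011000100, weight = 3.
  m = 0011 → c = 110001101, weight = 5.
  m = 1011 → c = 101000000, weight = 2.
  m = 0111 → c = 010101100, weight = 4.
  m = 1111 → c = 001100001, weight = 3.
Tally weights:
  weight 0: 1 codewords.
  weight 2: 2 codewords.
  weight 3: 6 codewords.
  weight 4: 3 codewords.
  weight 5: 2 codewords.
  weight 6: 2 codewords.
Minimum distance d = smallest w > 0 with A_w > 0 = 2.
Sanity: Σ A_w = 16 = 2^4 = 16 ✓.


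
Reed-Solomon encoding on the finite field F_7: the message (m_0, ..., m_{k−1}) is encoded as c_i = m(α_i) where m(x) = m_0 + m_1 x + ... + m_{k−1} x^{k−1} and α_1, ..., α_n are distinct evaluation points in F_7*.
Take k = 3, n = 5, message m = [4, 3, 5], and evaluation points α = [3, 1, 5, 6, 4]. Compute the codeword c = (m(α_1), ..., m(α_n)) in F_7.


c = [2, 5, 4, 6, 5]

Message polynomial: m(x) = 4 + 3·x + 5·x^2 (mod 7).
For each evaluation point α_i, compute m(α_i) mod 7:
  α_1 = 3: Horner steps 5 → 4 → 2, so m(3) = 2.
  α_2 = 1: Horner steps 5 → 1 → 5, so m(1) = 5.
  α_3 = 5: Horner steps 5 → 0 → 4, so m(5) = 4.
  α_4 = 6: Horner steps 5 → 5 → 6, so m(6) = 6.
  α_5 = 4: Horner steps 5 → 2 → 5, so m(4) = 5.
Codeword c = [2, 5, 4, 6, 5] ∈ F_7^5.


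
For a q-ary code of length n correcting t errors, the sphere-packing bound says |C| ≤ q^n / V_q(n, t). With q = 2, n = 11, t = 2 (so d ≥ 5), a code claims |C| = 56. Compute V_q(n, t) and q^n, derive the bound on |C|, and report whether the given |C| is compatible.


V_q(n, t) = 67, q^n = 2048, Hamming bound = 30, |C| = 56 > bound (violated).

Step 1: Compute V_q(n, t) = Σ_{j=0}^2 C(n, j) (q−1)^j.
  j = 0: C(11,0)·(1)^0 = 1·1 = 1.
  j = 1: C(11,1)·(1)^1 = 11·1 = 11.
  j = 2: C(11,2)·(1)^2 = 55·1 = 55.
  V_q(n, t) = 1 + 11 + 55 = 67.
Step 2: q^n = 2^11 = 2048.
Step 3: Hamming bound ⌊q^n / V_q(n,t)⌋ = ⌊2048/67⌋ = 30.
Step 4: Compare |C| = 56 to 30: violated.
The claimed |C| lies above the Hamming bound, so no 2-ary code of length 11 with d ≥ 5 can have 56 codewords.


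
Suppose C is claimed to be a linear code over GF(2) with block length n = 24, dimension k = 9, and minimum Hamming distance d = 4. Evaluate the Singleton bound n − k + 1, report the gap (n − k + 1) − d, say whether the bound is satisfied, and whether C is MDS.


Singleton RHS = n − k + 1 = 16, slack = 12, bound satisfied, not MDS.

Singleton bound: d ≤ n − k + 1.
Here n = 24, k = 9, so n − k + 1 = 16.
Given d = 4, check d ≤ 16: YES.
Slack = (n − k + 1) − d = 12.
The code is NOT MDS (slack = 12 > 0).
Description: the claimed parameters are [24, 9, 4]_2; such a code would be non-MDS.


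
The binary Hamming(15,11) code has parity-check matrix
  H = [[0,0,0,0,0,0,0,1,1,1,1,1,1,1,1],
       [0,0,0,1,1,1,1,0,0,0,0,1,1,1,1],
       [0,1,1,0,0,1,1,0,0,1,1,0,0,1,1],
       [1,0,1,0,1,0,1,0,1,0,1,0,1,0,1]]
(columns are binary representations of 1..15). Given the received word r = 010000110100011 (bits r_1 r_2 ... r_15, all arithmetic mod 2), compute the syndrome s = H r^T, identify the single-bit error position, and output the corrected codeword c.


s = (0, 1, 1, 0)^T, error position = 6, corrected codeword c = 010001110100011

Compute s = H r^T mod 2 one row at a time:
  s_1 = 1 + 0 + 1 + 0 + 0 + 0 + 1 + 1 = 4 ≡ 0 (mod 2).
  s_2 = 0 + 0 + 0 + 1 + 0 + 0 + 1 + 1 = 3 ≡ 1 (mod 2).
  s_3 = 1 + 0 + 0 + 1 + 1 + 0 + 1 + 1 = 5 ≡ 1 (mod 2).
  s_4 = 0 + 0 + 0 + 1 + 0 + 0 + 0 + 1 = 2 ≡ 0 (mod 2).
s = (0, 1, 1, 0)^T — this equals column 6 of H (binary 0110), so error is at position 6.
Correct: flip bit 6 of r = 010000110100011 to get c = 010001110100011.


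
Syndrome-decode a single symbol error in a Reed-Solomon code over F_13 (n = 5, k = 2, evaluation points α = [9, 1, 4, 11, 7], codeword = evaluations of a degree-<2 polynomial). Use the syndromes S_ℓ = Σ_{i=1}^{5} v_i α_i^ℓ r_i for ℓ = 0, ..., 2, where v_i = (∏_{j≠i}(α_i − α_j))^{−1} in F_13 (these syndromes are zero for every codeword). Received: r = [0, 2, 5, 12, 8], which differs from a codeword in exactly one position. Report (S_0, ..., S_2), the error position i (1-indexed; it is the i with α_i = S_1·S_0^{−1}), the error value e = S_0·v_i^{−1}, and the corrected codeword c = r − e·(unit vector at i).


S = (9, 3, 1), error at position 1, error magnitude e = 3, c = [10, 2, 5, 12, 8].

Step 1: column multipliers v_i = (∏_{j≠i}(α_i − α_j))^{−1} mod 13.
  i = 1 (α = 9): (9−1)(9−4)(9−11)(9−7) = 8·5·(−2)·2 = −160 ≡ 9, so v_1 = 9^{−1} = 3 (mod 13).
  i = 2 (α = 1): (1−9)(1−4)(1−11)(1−7) = (−8)·(−3)·(−10)·(−6) = 1440 ≡ 10, so v_2 = 10^{−1} = 4 (mod 13).
  i = 3 (α = 4): (4−9)(4−1)(4−11)(4−7) = (−5)·3·(−7)·(−3) = −315 ≡ 10, so v_3 = 10^{−1} = 4 (mod 13).
  i = 4 (α = 11): (11−9)(11−1)(11−4)(11−7) = 2·10·7·4 = 560 ≡ 1, so v_4 = 1^{−1} = 1 (mod 13).
  i = 5 (α = 7): (7−9)(7−1)(7−4)(7−11) = (−2)·6·3·(−4) = 144 ≡ 1, so v_5 = 1^{−1} = 1 (mod 13).
  v = [3, 4, 4, 1, 1].
Step 2: syndromes of r = [0, 2, 5, 12, 8] (all sums mod 13).
  S_0 = Σ v_i r_i = 3·0 + 4·2 + 4·5 + 1·12 + 1·8 = 48 ≡ 9.
  S_1 = Σ v_i α_i r_i = 3·9·0 + 4·1·2 + 4·4·5 + 1·11·12 + 1·7·8 = 276 ≡ 3.
  α_i^2 mod 13 = [3, 1, 3, 4, 10].
  S_2 = Σ v_i α_i^2 r_i = 3·3·0 + 4·1·2 + 4·3·5 + 1·4·12 + 1·10·8 = 196 ≡ 1.
  S = (9, 3, 1) ≠ 0, so r is not a codeword (an error is present).
Step 3: locate the error. For a single error e at position i, S_ℓ = v_i·e·α_i^ℓ, so α_err = S_1/S_0.
  S_0^{−1} = 9^{−1} = 3 (mod 13), so α_err = 3·3 = 9 ≡ 9 = α_1. Error position i = 1.
  Consistency check: S_2/S_1 = 1·9 = 9 ≡ 9 = α_err ✓ (single-error assumption holds).
Step 4: error magnitude e = S_0/v_1 = S_0·∏_{j≠1}(α_1 − α_j) = 9·9 = 81 ≡ 3 (mod 13).
Step 5: correct position 1: c_1 = r_1 − e = 0 − 3 ≡ 10 (mod 13). Hence c = [10, 2, 5, 12, 8].
  Check: interpolating c through the α_i gives m(x) = 1 + 1·x (degree < 2) with m(α_i) = c_i for every i, so c is indeed a codeword.


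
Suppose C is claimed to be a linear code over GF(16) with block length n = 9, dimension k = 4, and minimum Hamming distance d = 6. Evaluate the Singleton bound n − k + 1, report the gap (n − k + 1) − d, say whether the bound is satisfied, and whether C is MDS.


Singleton RHS = n − k + 1 = 6, slack = 0, bound satisfied, MDS.

Singleton bound: d ≤ n − k + 1.
Here n = 9, k = 4, so n − k + 1 = 6.
Given d = 6, check d ≤ 6: YES.
Slack = (n − k + 1) − d = 0.
The code is MDS (slack = 0).
Description: the claimed parameters are [9, 4, 6]_16; such a code would be MDS (meets Singleton bound).


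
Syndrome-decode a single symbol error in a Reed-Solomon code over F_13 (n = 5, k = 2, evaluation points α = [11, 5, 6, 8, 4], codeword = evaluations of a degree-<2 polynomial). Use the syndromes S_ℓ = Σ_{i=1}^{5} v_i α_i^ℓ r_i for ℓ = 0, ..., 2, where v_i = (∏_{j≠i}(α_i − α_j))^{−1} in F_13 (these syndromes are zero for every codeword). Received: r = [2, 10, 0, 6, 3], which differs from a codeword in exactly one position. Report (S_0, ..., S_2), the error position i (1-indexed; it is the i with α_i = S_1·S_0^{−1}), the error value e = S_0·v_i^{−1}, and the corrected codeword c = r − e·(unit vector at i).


S = (12, 9, 10), error at position 5, error magnitude e = 9, c = [2, 10, 0, 6, 7].

Step 1: column multipliers v_i = (∏_{j≠i}(α_i − α_j))^{−1} mod 13.
  i = 1 (α = 11): (11−5)(11−6)(11−8)(11−4) = 6·5·3·7 = 630 ≡ 6, so v_1 = 6^{−1} = 11 (mod 13).
  i = 2 (α = 5): (5−11)(5−6)(5−8)(5−4) = (−6)·(−1)·(−3)·1 = −18 ≡ 8, so v_2 = 8^{−1} = 5 (mod 13).
  i = 3 (α = 6): (6−11)(6−5)(6−8)(6−4) = (−5)·1·(−2)·2 = 20 ≡ 7, so v_3 = 7^{−1} = 2 (mod 13).
  i = 4 (α = 8): (8−11)(8−5)(8−6)(8−4) = (−3)·3·2·4 = −72 ≡ 6, so v_4 = 6^{−1} = 11 (mod 13).
  i = 5 (α = 4): (4−11)(4−5)(4−6)(4−8) = (−7)·(−1)·(−2)·(−4) = 56 ≡ 4, so v_5 = 4^{−1} = 10 (mod 13).
  v = [11, 5, 2, 11, 10].
Step 2: syndromes of r = [2, 10, 0, 6, 3] (all sums mod 13).
  S_0 = Σ v_i r_i = 11·2 + 5·10 + 2·0 + 11·6 + 10·3 = 168 ≡ 12.
  S_1 = Σ v_i α_i r_i = 11·11·2 + 5·5·10 + 2·6·0 + 11·8·6 + 10·4·3 = 1140 ≡ 9.
  α_i^2 mod 13 = [4, 12, 10, 12, 3].
  S_2 = Σ v_i α_i^2 r_i = 11·4·2 + 5·12·10 + 2·10·0 + 11·12·6 + 10·3·3 = 1570 ≡ 10.
  S = (12, 9, 10) ≠ 0, so r is not a codeword (an error is present).
Step 3: locate the error. For a single error e at position i, S_ℓ = v_i·e·α_i^ℓ, so α_err = S_1/S_0.
  S_0^{−1} = 12^{−1} = 12 (mod 13), so α_err = 9·12 = 108 ≡ 4 = α_5. Error position i = 5.
  Consistency check: S_2/S_1 = 10·3 = 30 ≡ 4 = α_err ✓ (single-error assumption holds).
Step 4: error magnitude e = S_0/v_5 = S_0·∏_{j≠5}(α_5 − α_j) = 12·4 = 48 ≡ 9 (mod 13).
Step 5: correct position 5: c_5 = r_5 − e = 3 − 9 ≡ 7 (mod 13). Hence c = [2, 10, 0, 6, 7].
  Check: interpolating c through the α_i gives m(x) = 8 + 3·x (degree < 2) with m(α_i) = c_i for every i, so c is indeed a codeword.


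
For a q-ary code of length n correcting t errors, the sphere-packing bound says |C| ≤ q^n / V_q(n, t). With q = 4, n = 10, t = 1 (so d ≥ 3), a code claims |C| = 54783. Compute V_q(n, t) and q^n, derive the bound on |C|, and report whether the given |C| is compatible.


V_q(n, t) = 31, q^n = 1048576, Hamming bound = 33825, |C| = 54783 > bound (violated).

Step 1: Compute V_q(n, t) = Σ_{j=0}^1 C(n, j) (q−1)^j.
  j = 0: C(10,0)·(3)^0 = 1·1 = 1.
  j = 1: C(10,1)·(3)^1 = 10·3 = 30.
  V_q(n, t) = 1 + 30 = 31.
Step 2: q^n = 4^10 = 1048576.
Step 3: Hamming bound ⌊q^n / V_q(n,t)⌋ = ⌊1048576/31⌋ = 33825.
Step 4: Compare |C| = 54783 to 33825: violated.
The claimed |C| lies above the Hamming bound, so no 4-ary code of length 10 with d ≥ 3 can have 54783 codewords.


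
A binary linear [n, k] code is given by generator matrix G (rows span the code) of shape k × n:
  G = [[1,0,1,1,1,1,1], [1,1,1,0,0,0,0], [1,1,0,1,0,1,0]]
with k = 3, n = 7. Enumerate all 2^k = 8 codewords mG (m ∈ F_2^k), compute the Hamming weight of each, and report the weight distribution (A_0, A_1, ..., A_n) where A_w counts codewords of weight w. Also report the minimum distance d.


Weight distribution: A_0 = 1, A_3 = 3, A_4 = 2, A_5 = 1, A_6 = 1. Minimum distance d = 3.

Enumerate all 2^3 = 8 messages m ∈ F_2^3.
For each, compute codeword c = mG in F_2^7, then tally its weight.
  m = 000 → c = 0000000, weight = 0.
  m = 100 → c = 1011111, weight = 6.
  m = 010 → c = 1110000, weight = 3.
  m = 110 → c = 0101111, weight = 5.
  m = 001 → c = 1101010, weight = 4.
  m = 101 → c = 0110101, weight = 4.
  m = 011 → c = 0011010, weight = 3.
  m = 111 → c = 1000101, weight = 3.
Tally weights:
  weight 0: 1 codewords.
  weight 3: 3 codewords.
  weight 4: 2 codewords.
  weight 5: 1 codewords.
  weight 6: 1 codewords.
Minimum distance d = smallest w > 0 with A_w > 0 = 3.
Sanity: Σ A_w = 8 = 2^3 = 8 ✓.


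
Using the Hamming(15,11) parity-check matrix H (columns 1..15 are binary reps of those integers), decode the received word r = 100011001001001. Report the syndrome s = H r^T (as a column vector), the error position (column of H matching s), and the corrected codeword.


s = (1, 0, 0, 0)^T, error position = 8, corrected codeword c = 100011011001001

Compute s = H r^T mod 2 one row at a time:
  s_1 = 0 + 1 + 0 + 0 + 1 + 0 + 0 + 1 = 3 ≡ 1 (mod 2).
  s_2 = 0 + 1 + 1 + 0 + 1 + 0 + 0 + 1 = 4 ≡ 0 (mod 2).
  s_3 = 0 + 0 + 1 + 0 + 0 + 0 + 0 + 1 = 2 ≡ 0 (mod 2).
  s_4 = 1 + 0 + 1 + 0 + 1 + 0 + 0 + 1 = 4 ≡ 0 (mod 2).
s = (1, 0, 0, 0)^T — this equals column 8 of H (binary 1000), so error is at position 8.
Correct: flip bit 8 of r = 100011001001001 to get c = 100011011001001.


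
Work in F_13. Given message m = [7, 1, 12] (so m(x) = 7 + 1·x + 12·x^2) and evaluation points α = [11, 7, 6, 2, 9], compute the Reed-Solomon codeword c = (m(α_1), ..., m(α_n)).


c = [1, 4, 3, 5, 0]

Message polynomial: m(x) = 7 + 1·x + 12·x^2 (mod 13).
For each evaluation point α_i, compute m(α_i) mod 13:
  α_1 = 11: Horner steps 12 → 3 → 1, so m(11) = 1.
  α_2 = 7: Horner steps 12 → 7 → 4, so m(7) = 4.
  α_3 = 6: Horner steps 12 → 8 → 3, so m(6) = 3.
  α_4 = 2: Horner steps 12 → 12 → 5, so m(2) = 5.
  α_5 = 9: Horner steps 12 → 5 → 0, so m(9) = 0.
Codeword c = [1, 4, 3, 5, 0] ∈ F_13^5.


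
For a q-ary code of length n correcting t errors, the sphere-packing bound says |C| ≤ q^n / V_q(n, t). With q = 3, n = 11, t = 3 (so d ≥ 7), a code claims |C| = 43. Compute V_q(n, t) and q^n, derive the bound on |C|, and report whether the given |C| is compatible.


V_q(n, t) = 1563, q^n = 177147, Hamming bound = 113, |C| = 43 ≤ bound (satisfied).

Step 1: Compute V_q(n, t) = Σ_{j=0}^3 C(n, j) (q−1)^j.
  j = 0: C(11,0)·(2)^0 = 1·1 = 1.
  j = 1: C(11,1)·(2)^1 = 11·2 = 22.
  j = 2: C(11,2)·(2)^2 = 55·4 = 220.
  j = 3: C(11,3)·(2)^3 = 165·8 = 1320.
  V_q(n, t) = 1 + 22 + 220 + 1320 = 1563.
Step 2: q^n = 3^11 = 177147.
Step 3: Hamming bound ⌊q^n / V_q(n,t)⌋ = ⌊177147/1563⌋ = 113.
Step 4: Compare |C| = 43 to 113: satisfied.
The claimed |C| lies below the Hamming bound.


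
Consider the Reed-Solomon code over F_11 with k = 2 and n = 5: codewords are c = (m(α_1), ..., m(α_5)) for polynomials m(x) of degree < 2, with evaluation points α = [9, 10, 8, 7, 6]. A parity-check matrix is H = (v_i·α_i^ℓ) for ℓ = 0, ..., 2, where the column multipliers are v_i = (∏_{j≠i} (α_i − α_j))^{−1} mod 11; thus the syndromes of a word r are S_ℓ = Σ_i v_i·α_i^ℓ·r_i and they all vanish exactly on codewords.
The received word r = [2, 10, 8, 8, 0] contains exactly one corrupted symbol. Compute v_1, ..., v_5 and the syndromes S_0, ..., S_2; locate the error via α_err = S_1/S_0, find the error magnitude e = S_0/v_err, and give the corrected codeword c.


S = (9, 6, 4), error at position 3, error magnitude e = 3, c = [2, 10, 5, 8, 0].

Step 1: column multipliers v_i = (∏_{j≠i}(α_i − α_j))^{−1} mod 11.
  i = 1 (α = 9): (9−10)(9−8)(9−7)(9−6) = (−1)·1·2·3 = −6 ≡ 5, so v_1 = 5^{−1} = 9 (mod 11).
  i = 2 (α = 10): (10−9)(10−8)(10−7)(10−6) = 1·2·3·4 = 24 ≡ 2, so v_2 = 2^{−1} = 6 (mod 11).
  i = 3 (α = 8): (8−9)(8−10)(8−7)(8−6) = (−1)·(−2)·1·2 = 4 ≡ 4, so v_3 = 4^{−1} = 3 (mod 11).
  i = 4 (α = 7): (7−9)(7−10)(7−8)(7−6) = (−2)·(−3)·(−1)·1 = −6 ≡ 5, so v_4 = 5^{−1} = 9 (mod 11).
  i = 5 (α = 6): (6−9)(6−10)(6−8)(6−7) = (−3)·(−4)·(−2)·(−1) = 24 ≡ 2, so v_5 = 2^{−1} = 6 (mod 11).
  v = [9, 6, 3, 9, 6].
Step 2: syndromes of r = [2, 10, 8, 8, 0] (all sums mod 11).
  S_0 = Σ v_i r_i = 9·2 + 6·10 + 3·8 + 9·8 + 6·0 = 174 ≡ 9.
  S_1 = Σ v_i α_i r_i = 9·9·2 + 6·10·10 + 3·8·8 + 9·7·8 + 6·6·0 = 1458 ≡ 6.
  α_i^2 mod 11 = [4, 1, 9, 5, 3].
  S_2 = Σ v_i α_i^2 r_i = 9·4·2 + 6·1·10 + 3·9·8 + 9·5·8 + 6·3·0 = 708 ≡ 4.
  S = (9, 6, 4) ≠ 0, so r is not a codeword (an error is present).
Step 3: locate the error. For a single error e at position i, S_ℓ = v_i·e·α_i^ℓ, so α_err = S_1/S_0.
  S_0^{−1} = 9^{−1} = 5 (mod 11), so α_err = 6·5 = 30 ≡ 8 = α_3. Error position i = 3.
  Consistency check: S_2/S_1 = 4·2 = 8 ≡ 8 = α_err ✓ (single-error assumption holds).
Step 4: error magnitude e = S_0/v_3 = S_0·∏_{j≠3}(α_3 − α_j) = 9·4 = 36 ≡ 3 (mod 11).
Step 5: correct position 3: c_3 = r_3 − e = 8 − 3 ≡ 5 (mod 11). Hence c = [2, 10, 5, 8, 0].
  Check: interpolating c through the α_i gives m(x) = 7 + 8·x (degree < 2) with m(α_i) = c_i for every i, so c is indeed a codeword.


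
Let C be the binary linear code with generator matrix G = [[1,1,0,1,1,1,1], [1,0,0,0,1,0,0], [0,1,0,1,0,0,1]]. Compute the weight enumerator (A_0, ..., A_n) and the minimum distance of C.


Weight distribution: A_0 = 1, A_1 = 1, A_2 = 1, A_3 = 2, A_4 = 1, A_5 = 1, A_6 = 1. Minimum distance d = 1.

Enumerate all 2^3 = 8 messages m ∈ F_2^3.
For each, compute codeword c = mG in F_2^7, then tally its weight.
  m = 000 → c = 0000000, weight = 0.
  m = 100 → c = 1101111, weight = 6.
  m = 010 → c = 1000100, weight = 2.
  m = 110 → c = 0101011, weight = 4.
  m = 001 → c = 0101001, weight = 3.
  m = 101 → c = 1000110, weight = 3.
  m = 011 → c = 1101101, weight = 5.
  m = 111 → c = 0000010, weight = 1.
Tally weights:
  weight 0: 1 codewords.
  weight 1: 1 codewords.
  weight 2: 1 codewords.
  weight 3: 2 codewords.
  weight 4: 1 codewords.
  weight 5: 1 codewords.
  weight 6: 1 codewords.
Minimum distance d = smallest w > 0 with A_w > 0 = 1.
Sanity: Σ A_w = 8 = 2^3 = 8 ✓.


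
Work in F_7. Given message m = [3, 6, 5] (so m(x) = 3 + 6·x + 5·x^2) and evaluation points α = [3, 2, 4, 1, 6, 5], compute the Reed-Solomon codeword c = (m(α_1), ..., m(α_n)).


c = [3, 0, 2, 0, 2, 4]

Message polynomial: m(x) = 3 + 6·x + 5·x^2 (mod 7).
For each evaluation point α_i, compute m(α_i) mod 7:
  α_1 = 3: Horner steps 5 → 0 → 3, so m(3) = 3.
  α_2 = 2: Horner steps 5 → 2 → 0, so m(2) = 0.
  α_3 = 4: Horner steps 5 → 5 → 2, so m(4) = 2.
  α_4 = 1: Horner steps 5 → 4 → 0, so m(1) = 0.
  α_5 = 6: Horner steps 5 → 1 → 2, so m(6) = 2.
  α_6 = 5: Horner steps 5 → 3 → 4, so m(5) = 4.
Codeword c = [3, 0, 2, 0, 2, 4] ∈ F_7^6.


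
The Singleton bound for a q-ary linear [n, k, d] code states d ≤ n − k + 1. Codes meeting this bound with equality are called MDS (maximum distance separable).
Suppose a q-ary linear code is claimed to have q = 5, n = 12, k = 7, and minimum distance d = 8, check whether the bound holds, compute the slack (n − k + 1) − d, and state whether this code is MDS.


Singleton RHS = n − k + 1 = 6, slack = -2, bound violated (no such code; not MDS).

Singleton bound: d ≤ n − k + 1.
Here n = 12, k = 7, so n − k + 1 = 6.
Given d = 8, check d ≤ 6: NO.
Slack = (n − k + 1) − d = -2.
The slack is negative: d = 8 exceeds n − k + 1 = 6 by 2, so the Singleton bound is violated and no linear [12, 7, 8]_5 code can exist. In particular it is not MDS (MDS requires d = n − k + 1 exactly).
Description: the claimed parameters are [12, 7, 8]_5; such a code would be impossible (violates the Singleton bound).


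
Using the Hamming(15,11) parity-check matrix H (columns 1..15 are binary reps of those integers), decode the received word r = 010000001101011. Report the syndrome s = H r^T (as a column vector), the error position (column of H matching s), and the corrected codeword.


s = (1, 1, 0, 0)^T, error position = 12, corrected codeword c = 010000001100011

Compute s = H r^T mod 2 one row at a time:
  s_1 = 0 + 1 + 1 + 0 + 1 + 0 + 1 + 1 = 5 ≡ 1 (mod 2).
  s_2 = 0 + 0 + 0 + 0 + 1 + 0 + 1 + 1 = 3 ≡ 1 (mod 2).
  s_3 = 1 + 0 + 0 + 0 + 1 + 0 + 1 + 1 = 4 ≡ 0 (mod 2).
  s_4 = 0 + 0 + 0 + 0 + 1 + 0 + 0 + 1 = 2 ≡ 0 (mod 2).
s = (1, 1, 0, 0)^T — this equals column 12 of H (binary 1100), so error is at position 12.
Correct: flip bit 12 of r = 010000001101011 to get c = 010000001100011.
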